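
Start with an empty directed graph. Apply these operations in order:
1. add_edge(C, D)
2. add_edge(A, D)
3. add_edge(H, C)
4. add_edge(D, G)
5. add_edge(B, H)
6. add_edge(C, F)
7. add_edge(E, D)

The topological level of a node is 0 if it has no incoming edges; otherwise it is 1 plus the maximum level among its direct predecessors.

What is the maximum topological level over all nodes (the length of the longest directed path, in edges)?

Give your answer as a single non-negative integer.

Op 1: add_edge(C, D). Edges now: 1
Op 2: add_edge(A, D). Edges now: 2
Op 3: add_edge(H, C). Edges now: 3
Op 4: add_edge(D, G). Edges now: 4
Op 5: add_edge(B, H). Edges now: 5
Op 6: add_edge(C, F). Edges now: 6
Op 7: add_edge(E, D). Edges now: 7
Compute levels (Kahn BFS):
  sources (in-degree 0): A, B, E
  process A: level=0
    A->D: in-degree(D)=2, level(D)>=1
  process B: level=0
    B->H: in-degree(H)=0, level(H)=1, enqueue
  process E: level=0
    E->D: in-degree(D)=1, level(D)>=1
  process H: level=1
    H->C: in-degree(C)=0, level(C)=2, enqueue
  process C: level=2
    C->D: in-degree(D)=0, level(D)=3, enqueue
    C->F: in-degree(F)=0, level(F)=3, enqueue
  process D: level=3
    D->G: in-degree(G)=0, level(G)=4, enqueue
  process F: level=3
  process G: level=4
All levels: A:0, B:0, C:2, D:3, E:0, F:3, G:4, H:1
max level = 4

Answer: 4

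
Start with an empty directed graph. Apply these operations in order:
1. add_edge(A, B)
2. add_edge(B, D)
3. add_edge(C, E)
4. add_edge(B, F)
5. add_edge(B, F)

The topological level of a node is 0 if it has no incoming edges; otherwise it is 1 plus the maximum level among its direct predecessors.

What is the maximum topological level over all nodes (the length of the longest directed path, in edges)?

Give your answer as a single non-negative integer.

Answer: 2

Derivation:
Op 1: add_edge(A, B). Edges now: 1
Op 2: add_edge(B, D). Edges now: 2
Op 3: add_edge(C, E). Edges now: 3
Op 4: add_edge(B, F). Edges now: 4
Op 5: add_edge(B, F) (duplicate, no change). Edges now: 4
Compute levels (Kahn BFS):
  sources (in-degree 0): A, C
  process A: level=0
    A->B: in-degree(B)=0, level(B)=1, enqueue
  process C: level=0
    C->E: in-degree(E)=0, level(E)=1, enqueue
  process B: level=1
    B->D: in-degree(D)=0, level(D)=2, enqueue
    B->F: in-degree(F)=0, level(F)=2, enqueue
  process E: level=1
  process D: level=2
  process F: level=2
All levels: A:0, B:1, C:0, D:2, E:1, F:2
max level = 2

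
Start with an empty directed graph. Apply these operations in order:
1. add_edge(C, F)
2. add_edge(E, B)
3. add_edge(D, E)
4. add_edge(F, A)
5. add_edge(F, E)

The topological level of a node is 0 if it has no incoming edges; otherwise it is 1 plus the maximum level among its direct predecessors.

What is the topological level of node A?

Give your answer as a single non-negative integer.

Op 1: add_edge(C, F). Edges now: 1
Op 2: add_edge(E, B). Edges now: 2
Op 3: add_edge(D, E). Edges now: 3
Op 4: add_edge(F, A). Edges now: 4
Op 5: add_edge(F, E). Edges now: 5
Compute levels (Kahn BFS):
  sources (in-degree 0): C, D
  process C: level=0
    C->F: in-degree(F)=0, level(F)=1, enqueue
  process D: level=0
    D->E: in-degree(E)=1, level(E)>=1
  process F: level=1
    F->A: in-degree(A)=0, level(A)=2, enqueue
    F->E: in-degree(E)=0, level(E)=2, enqueue
  process A: level=2
  process E: level=2
    E->B: in-degree(B)=0, level(B)=3, enqueue
  process B: level=3
All levels: A:2, B:3, C:0, D:0, E:2, F:1
level(A) = 2

Answer: 2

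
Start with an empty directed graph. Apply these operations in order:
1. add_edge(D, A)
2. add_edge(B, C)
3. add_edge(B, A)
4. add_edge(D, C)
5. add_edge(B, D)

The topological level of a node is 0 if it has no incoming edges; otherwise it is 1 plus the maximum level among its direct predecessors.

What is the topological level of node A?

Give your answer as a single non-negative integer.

Op 1: add_edge(D, A). Edges now: 1
Op 2: add_edge(B, C). Edges now: 2
Op 3: add_edge(B, A). Edges now: 3
Op 4: add_edge(D, C). Edges now: 4
Op 5: add_edge(B, D). Edges now: 5
Compute levels (Kahn BFS):
  sources (in-degree 0): B
  process B: level=0
    B->A: in-degree(A)=1, level(A)>=1
    B->C: in-degree(C)=1, level(C)>=1
    B->D: in-degree(D)=0, level(D)=1, enqueue
  process D: level=1
    D->A: in-degree(A)=0, level(A)=2, enqueue
    D->C: in-degree(C)=0, level(C)=2, enqueue
  process A: level=2
  process C: level=2
All levels: A:2, B:0, C:2, D:1
level(A) = 2

Answer: 2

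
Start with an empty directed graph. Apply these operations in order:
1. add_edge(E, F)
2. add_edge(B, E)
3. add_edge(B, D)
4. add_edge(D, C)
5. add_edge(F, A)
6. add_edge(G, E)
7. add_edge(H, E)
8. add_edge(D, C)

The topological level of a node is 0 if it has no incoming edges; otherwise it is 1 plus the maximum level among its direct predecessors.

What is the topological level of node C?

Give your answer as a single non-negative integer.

Answer: 2

Derivation:
Op 1: add_edge(E, F). Edges now: 1
Op 2: add_edge(B, E). Edges now: 2
Op 3: add_edge(B, D). Edges now: 3
Op 4: add_edge(D, C). Edges now: 4
Op 5: add_edge(F, A). Edges now: 5
Op 6: add_edge(G, E). Edges now: 6
Op 7: add_edge(H, E). Edges now: 7
Op 8: add_edge(D, C) (duplicate, no change). Edges now: 7
Compute levels (Kahn BFS):
  sources (in-degree 0): B, G, H
  process B: level=0
    B->D: in-degree(D)=0, level(D)=1, enqueue
    B->E: in-degree(E)=2, level(E)>=1
  process G: level=0
    G->E: in-degree(E)=1, level(E)>=1
  process H: level=0
    H->E: in-degree(E)=0, level(E)=1, enqueue
  process D: level=1
    D->C: in-degree(C)=0, level(C)=2, enqueue
  process E: level=1
    E->F: in-degree(F)=0, level(F)=2, enqueue
  process C: level=2
  process F: level=2
    F->A: in-degree(A)=0, level(A)=3, enqueue
  process A: level=3
All levels: A:3, B:0, C:2, D:1, E:1, F:2, G:0, H:0
level(C) = 2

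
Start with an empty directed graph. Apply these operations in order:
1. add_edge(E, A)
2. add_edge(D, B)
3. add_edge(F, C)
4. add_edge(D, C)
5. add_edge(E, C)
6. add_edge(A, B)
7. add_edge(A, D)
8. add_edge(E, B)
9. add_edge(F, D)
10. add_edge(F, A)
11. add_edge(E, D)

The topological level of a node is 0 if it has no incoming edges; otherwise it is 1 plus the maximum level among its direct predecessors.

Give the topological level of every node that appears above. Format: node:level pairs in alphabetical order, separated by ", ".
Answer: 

Op 1: add_edge(E, A). Edges now: 1
Op 2: add_edge(D, B). Edges now: 2
Op 3: add_edge(F, C). Edges now: 3
Op 4: add_edge(D, C). Edges now: 4
Op 5: add_edge(E, C). Edges now: 5
Op 6: add_edge(A, B). Edges now: 6
Op 7: add_edge(A, D). Edges now: 7
Op 8: add_edge(E, B). Edges now: 8
Op 9: add_edge(F, D). Edges now: 9
Op 10: add_edge(F, A). Edges now: 10
Op 11: add_edge(E, D). Edges now: 11
Compute levels (Kahn BFS):
  sources (in-degree 0): E, F
  process E: level=0
    E->A: in-degree(A)=1, level(A)>=1
    E->B: in-degree(B)=2, level(B)>=1
    E->C: in-degree(C)=2, level(C)>=1
    E->D: in-degree(D)=2, level(D)>=1
  process F: level=0
    F->A: in-degree(A)=0, level(A)=1, enqueue
    F->C: in-degree(C)=1, level(C)>=1
    F->D: in-degree(D)=1, level(D)>=1
  process A: level=1
    A->B: in-degree(B)=1, level(B)>=2
    A->D: in-degree(D)=0, level(D)=2, enqueue
  process D: level=2
    D->B: in-degree(B)=0, level(B)=3, enqueue
    D->C: in-degree(C)=0, level(C)=3, enqueue
  process B: level=3
  process C: level=3
All levels: A:1, B:3, C:3, D:2, E:0, F:0

Answer: A:1, B:3, C:3, D:2, E:0, F:0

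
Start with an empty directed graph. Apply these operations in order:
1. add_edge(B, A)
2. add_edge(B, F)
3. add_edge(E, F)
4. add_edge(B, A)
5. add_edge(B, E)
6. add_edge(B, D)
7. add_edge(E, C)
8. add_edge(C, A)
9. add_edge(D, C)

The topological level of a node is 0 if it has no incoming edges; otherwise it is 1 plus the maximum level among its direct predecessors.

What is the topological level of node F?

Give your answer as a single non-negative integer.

Op 1: add_edge(B, A). Edges now: 1
Op 2: add_edge(B, F). Edges now: 2
Op 3: add_edge(E, F). Edges now: 3
Op 4: add_edge(B, A) (duplicate, no change). Edges now: 3
Op 5: add_edge(B, E). Edges now: 4
Op 6: add_edge(B, D). Edges now: 5
Op 7: add_edge(E, C). Edges now: 6
Op 8: add_edge(C, A). Edges now: 7
Op 9: add_edge(D, C). Edges now: 8
Compute levels (Kahn BFS):
  sources (in-degree 0): B
  process B: level=0
    B->A: in-degree(A)=1, level(A)>=1
    B->D: in-degree(D)=0, level(D)=1, enqueue
    B->E: in-degree(E)=0, level(E)=1, enqueue
    B->F: in-degree(F)=1, level(F)>=1
  process D: level=1
    D->C: in-degree(C)=1, level(C)>=2
  process E: level=1
    E->C: in-degree(C)=0, level(C)=2, enqueue
    E->F: in-degree(F)=0, level(F)=2, enqueue
  process C: level=2
    C->A: in-degree(A)=0, level(A)=3, enqueue
  process F: level=2
  process A: level=3
All levels: A:3, B:0, C:2, D:1, E:1, F:2
level(F) = 2

Answer: 2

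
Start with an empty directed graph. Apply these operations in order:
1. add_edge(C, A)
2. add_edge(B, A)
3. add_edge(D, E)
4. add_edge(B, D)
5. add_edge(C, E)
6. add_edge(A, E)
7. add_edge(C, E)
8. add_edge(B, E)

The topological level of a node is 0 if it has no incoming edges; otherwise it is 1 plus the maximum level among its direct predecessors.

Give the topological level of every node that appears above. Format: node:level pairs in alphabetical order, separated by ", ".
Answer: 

Op 1: add_edge(C, A). Edges now: 1
Op 2: add_edge(B, A). Edges now: 2
Op 3: add_edge(D, E). Edges now: 3
Op 4: add_edge(B, D). Edges now: 4
Op 5: add_edge(C, E). Edges now: 5
Op 6: add_edge(A, E). Edges now: 6
Op 7: add_edge(C, E) (duplicate, no change). Edges now: 6
Op 8: add_edge(B, E). Edges now: 7
Compute levels (Kahn BFS):
  sources (in-degree 0): B, C
  process B: level=0
    B->A: in-degree(A)=1, level(A)>=1
    B->D: in-degree(D)=0, level(D)=1, enqueue
    B->E: in-degree(E)=3, level(E)>=1
  process C: level=0
    C->A: in-degree(A)=0, level(A)=1, enqueue
    C->E: in-degree(E)=2, level(E)>=1
  process D: level=1
    D->E: in-degree(E)=1, level(E)>=2
  process A: level=1
    A->E: in-degree(E)=0, level(E)=2, enqueue
  process E: level=2
All levels: A:1, B:0, C:0, D:1, E:2

Answer: A:1, B:0, C:0, D:1, E:2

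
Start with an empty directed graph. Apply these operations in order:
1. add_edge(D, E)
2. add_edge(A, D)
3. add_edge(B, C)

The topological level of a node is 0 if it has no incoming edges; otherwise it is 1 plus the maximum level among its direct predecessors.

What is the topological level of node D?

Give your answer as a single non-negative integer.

Op 1: add_edge(D, E). Edges now: 1
Op 2: add_edge(A, D). Edges now: 2
Op 3: add_edge(B, C). Edges now: 3
Compute levels (Kahn BFS):
  sources (in-degree 0): A, B
  process A: level=0
    A->D: in-degree(D)=0, level(D)=1, enqueue
  process B: level=0
    B->C: in-degree(C)=0, level(C)=1, enqueue
  process D: level=1
    D->E: in-degree(E)=0, level(E)=2, enqueue
  process C: level=1
  process E: level=2
All levels: A:0, B:0, C:1, D:1, E:2
level(D) = 1

Answer: 1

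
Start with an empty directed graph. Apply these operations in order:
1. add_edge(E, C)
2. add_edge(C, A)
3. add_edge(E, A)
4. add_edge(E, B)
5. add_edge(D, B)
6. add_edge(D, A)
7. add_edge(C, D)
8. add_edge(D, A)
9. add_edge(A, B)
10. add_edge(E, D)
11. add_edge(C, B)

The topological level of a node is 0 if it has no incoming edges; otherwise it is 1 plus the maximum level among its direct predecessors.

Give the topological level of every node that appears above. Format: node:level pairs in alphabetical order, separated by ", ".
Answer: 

Op 1: add_edge(E, C). Edges now: 1
Op 2: add_edge(C, A). Edges now: 2
Op 3: add_edge(E, A). Edges now: 3
Op 4: add_edge(E, B). Edges now: 4
Op 5: add_edge(D, B). Edges now: 5
Op 6: add_edge(D, A). Edges now: 6
Op 7: add_edge(C, D). Edges now: 7
Op 8: add_edge(D, A) (duplicate, no change). Edges now: 7
Op 9: add_edge(A, B). Edges now: 8
Op 10: add_edge(E, D). Edges now: 9
Op 11: add_edge(C, B). Edges now: 10
Compute levels (Kahn BFS):
  sources (in-degree 0): E
  process E: level=0
    E->A: in-degree(A)=2, level(A)>=1
    E->B: in-degree(B)=3, level(B)>=1
    E->C: in-degree(C)=0, level(C)=1, enqueue
    E->D: in-degree(D)=1, level(D)>=1
  process C: level=1
    C->A: in-degree(A)=1, level(A)>=2
    C->B: in-degree(B)=2, level(B)>=2
    C->D: in-degree(D)=0, level(D)=2, enqueue
  process D: level=2
    D->A: in-degree(A)=0, level(A)=3, enqueue
    D->B: in-degree(B)=1, level(B)>=3
  process A: level=3
    A->B: in-degree(B)=0, level(B)=4, enqueue
  process B: level=4
All levels: A:3, B:4, C:1, D:2, E:0

Answer: A:3, B:4, C:1, D:2, E:0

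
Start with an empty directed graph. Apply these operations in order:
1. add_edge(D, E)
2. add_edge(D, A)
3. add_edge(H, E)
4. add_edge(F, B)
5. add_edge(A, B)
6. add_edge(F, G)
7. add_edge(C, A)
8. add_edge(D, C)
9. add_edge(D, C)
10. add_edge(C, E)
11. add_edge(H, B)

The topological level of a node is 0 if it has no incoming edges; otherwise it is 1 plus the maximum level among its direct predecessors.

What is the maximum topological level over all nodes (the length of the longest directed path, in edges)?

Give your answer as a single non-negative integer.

Op 1: add_edge(D, E). Edges now: 1
Op 2: add_edge(D, A). Edges now: 2
Op 3: add_edge(H, E). Edges now: 3
Op 4: add_edge(F, B). Edges now: 4
Op 5: add_edge(A, B). Edges now: 5
Op 6: add_edge(F, G). Edges now: 6
Op 7: add_edge(C, A). Edges now: 7
Op 8: add_edge(D, C). Edges now: 8
Op 9: add_edge(D, C) (duplicate, no change). Edges now: 8
Op 10: add_edge(C, E). Edges now: 9
Op 11: add_edge(H, B). Edges now: 10
Compute levels (Kahn BFS):
  sources (in-degree 0): D, F, H
  process D: level=0
    D->A: in-degree(A)=1, level(A)>=1
    D->C: in-degree(C)=0, level(C)=1, enqueue
    D->E: in-degree(E)=2, level(E)>=1
  process F: level=0
    F->B: in-degree(B)=2, level(B)>=1
    F->G: in-degree(G)=0, level(G)=1, enqueue
  process H: level=0
    H->B: in-degree(B)=1, level(B)>=1
    H->E: in-degree(E)=1, level(E)>=1
  process C: level=1
    C->A: in-degree(A)=0, level(A)=2, enqueue
    C->E: in-degree(E)=0, level(E)=2, enqueue
  process G: level=1
  process A: level=2
    A->B: in-degree(B)=0, level(B)=3, enqueue
  process E: level=2
  process B: level=3
All levels: A:2, B:3, C:1, D:0, E:2, F:0, G:1, H:0
max level = 3

Answer: 3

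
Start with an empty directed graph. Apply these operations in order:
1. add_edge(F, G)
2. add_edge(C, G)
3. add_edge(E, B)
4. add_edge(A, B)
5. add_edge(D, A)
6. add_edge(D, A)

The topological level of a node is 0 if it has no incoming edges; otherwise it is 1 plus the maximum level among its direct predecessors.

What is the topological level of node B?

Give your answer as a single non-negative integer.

Answer: 2

Derivation:
Op 1: add_edge(F, G). Edges now: 1
Op 2: add_edge(C, G). Edges now: 2
Op 3: add_edge(E, B). Edges now: 3
Op 4: add_edge(A, B). Edges now: 4
Op 5: add_edge(D, A). Edges now: 5
Op 6: add_edge(D, A) (duplicate, no change). Edges now: 5
Compute levels (Kahn BFS):
  sources (in-degree 0): C, D, E, F
  process C: level=0
    C->G: in-degree(G)=1, level(G)>=1
  process D: level=0
    D->A: in-degree(A)=0, level(A)=1, enqueue
  process E: level=0
    E->B: in-degree(B)=1, level(B)>=1
  process F: level=0
    F->G: in-degree(G)=0, level(G)=1, enqueue
  process A: level=1
    A->B: in-degree(B)=0, level(B)=2, enqueue
  process G: level=1
  process B: level=2
All levels: A:1, B:2, C:0, D:0, E:0, F:0, G:1
level(B) = 2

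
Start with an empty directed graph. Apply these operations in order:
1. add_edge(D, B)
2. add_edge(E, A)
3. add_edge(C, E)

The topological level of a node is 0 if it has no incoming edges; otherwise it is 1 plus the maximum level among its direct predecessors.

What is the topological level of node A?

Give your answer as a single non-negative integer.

Op 1: add_edge(D, B). Edges now: 1
Op 2: add_edge(E, A). Edges now: 2
Op 3: add_edge(C, E). Edges now: 3
Compute levels (Kahn BFS):
  sources (in-degree 0): C, D
  process C: level=0
    C->E: in-degree(E)=0, level(E)=1, enqueue
  process D: level=0
    D->B: in-degree(B)=0, level(B)=1, enqueue
  process E: level=1
    E->A: in-degree(A)=0, level(A)=2, enqueue
  process B: level=1
  process A: level=2
All levels: A:2, B:1, C:0, D:0, E:1
level(A) = 2

Answer: 2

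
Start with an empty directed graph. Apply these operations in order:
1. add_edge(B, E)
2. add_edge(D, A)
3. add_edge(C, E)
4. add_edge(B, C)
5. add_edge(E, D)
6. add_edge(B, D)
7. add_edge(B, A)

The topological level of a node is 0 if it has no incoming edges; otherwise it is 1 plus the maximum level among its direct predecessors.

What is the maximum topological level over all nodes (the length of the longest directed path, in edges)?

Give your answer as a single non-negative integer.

Op 1: add_edge(B, E). Edges now: 1
Op 2: add_edge(D, A). Edges now: 2
Op 3: add_edge(C, E). Edges now: 3
Op 4: add_edge(B, C). Edges now: 4
Op 5: add_edge(E, D). Edges now: 5
Op 6: add_edge(B, D). Edges now: 6
Op 7: add_edge(B, A). Edges now: 7
Compute levels (Kahn BFS):
  sources (in-degree 0): B
  process B: level=0
    B->A: in-degree(A)=1, level(A)>=1
    B->C: in-degree(C)=0, level(C)=1, enqueue
    B->D: in-degree(D)=1, level(D)>=1
    B->E: in-degree(E)=1, level(E)>=1
  process C: level=1
    C->E: in-degree(E)=0, level(E)=2, enqueue
  process E: level=2
    E->D: in-degree(D)=0, level(D)=3, enqueue
  process D: level=3
    D->A: in-degree(A)=0, level(A)=4, enqueue
  process A: level=4
All levels: A:4, B:0, C:1, D:3, E:2
max level = 4

Answer: 4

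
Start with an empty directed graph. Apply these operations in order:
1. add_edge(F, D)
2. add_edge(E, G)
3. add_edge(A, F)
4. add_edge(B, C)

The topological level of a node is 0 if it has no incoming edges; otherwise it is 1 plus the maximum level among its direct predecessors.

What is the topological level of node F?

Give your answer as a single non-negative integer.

Op 1: add_edge(F, D). Edges now: 1
Op 2: add_edge(E, G). Edges now: 2
Op 3: add_edge(A, F). Edges now: 3
Op 4: add_edge(B, C). Edges now: 4
Compute levels (Kahn BFS):
  sources (in-degree 0): A, B, E
  process A: level=0
    A->F: in-degree(F)=0, level(F)=1, enqueue
  process B: level=0
    B->C: in-degree(C)=0, level(C)=1, enqueue
  process E: level=0
    E->G: in-degree(G)=0, level(G)=1, enqueue
  process F: level=1
    F->D: in-degree(D)=0, level(D)=2, enqueue
  process C: level=1
  process G: level=1
  process D: level=2
All levels: A:0, B:0, C:1, D:2, E:0, F:1, G:1
level(F) = 1

Answer: 1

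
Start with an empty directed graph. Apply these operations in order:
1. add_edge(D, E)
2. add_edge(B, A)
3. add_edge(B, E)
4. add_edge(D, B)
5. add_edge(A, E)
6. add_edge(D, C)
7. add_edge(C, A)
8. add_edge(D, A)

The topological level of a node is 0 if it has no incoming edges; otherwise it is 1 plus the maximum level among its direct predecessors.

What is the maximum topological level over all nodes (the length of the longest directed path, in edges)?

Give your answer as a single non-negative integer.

Answer: 3

Derivation:
Op 1: add_edge(D, E). Edges now: 1
Op 2: add_edge(B, A). Edges now: 2
Op 3: add_edge(B, E). Edges now: 3
Op 4: add_edge(D, B). Edges now: 4
Op 5: add_edge(A, E). Edges now: 5
Op 6: add_edge(D, C). Edges now: 6
Op 7: add_edge(C, A). Edges now: 7
Op 8: add_edge(D, A). Edges now: 8
Compute levels (Kahn BFS):
  sources (in-degree 0): D
  process D: level=0
    D->A: in-degree(A)=2, level(A)>=1
    D->B: in-degree(B)=0, level(B)=1, enqueue
    D->C: in-degree(C)=0, level(C)=1, enqueue
    D->E: in-degree(E)=2, level(E)>=1
  process B: level=1
    B->A: in-degree(A)=1, level(A)>=2
    B->E: in-degree(E)=1, level(E)>=2
  process C: level=1
    C->A: in-degree(A)=0, level(A)=2, enqueue
  process A: level=2
    A->E: in-degree(E)=0, level(E)=3, enqueue
  process E: level=3
All levels: A:2, B:1, C:1, D:0, E:3
max level = 3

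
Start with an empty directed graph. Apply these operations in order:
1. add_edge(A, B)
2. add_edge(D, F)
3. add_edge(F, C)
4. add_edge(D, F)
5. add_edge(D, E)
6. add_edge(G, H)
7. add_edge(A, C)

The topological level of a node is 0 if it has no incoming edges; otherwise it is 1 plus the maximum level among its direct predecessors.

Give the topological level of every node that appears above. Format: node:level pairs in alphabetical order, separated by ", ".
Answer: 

Answer: A:0, B:1, C:2, D:0, E:1, F:1, G:0, H:1

Derivation:
Op 1: add_edge(A, B). Edges now: 1
Op 2: add_edge(D, F). Edges now: 2
Op 3: add_edge(F, C). Edges now: 3
Op 4: add_edge(D, F) (duplicate, no change). Edges now: 3
Op 5: add_edge(D, E). Edges now: 4
Op 6: add_edge(G, H). Edges now: 5
Op 7: add_edge(A, C). Edges now: 6
Compute levels (Kahn BFS):
  sources (in-degree 0): A, D, G
  process A: level=0
    A->B: in-degree(B)=0, level(B)=1, enqueue
    A->C: in-degree(C)=1, level(C)>=1
  process D: level=0
    D->E: in-degree(E)=0, level(E)=1, enqueue
    D->F: in-degree(F)=0, level(F)=1, enqueue
  process G: level=0
    G->H: in-degree(H)=0, level(H)=1, enqueue
  process B: level=1
  process E: level=1
  process F: level=1
    F->C: in-degree(C)=0, level(C)=2, enqueue
  process H: level=1
  process C: level=2
All levels: A:0, B:1, C:2, D:0, E:1, F:1, G:0, H:1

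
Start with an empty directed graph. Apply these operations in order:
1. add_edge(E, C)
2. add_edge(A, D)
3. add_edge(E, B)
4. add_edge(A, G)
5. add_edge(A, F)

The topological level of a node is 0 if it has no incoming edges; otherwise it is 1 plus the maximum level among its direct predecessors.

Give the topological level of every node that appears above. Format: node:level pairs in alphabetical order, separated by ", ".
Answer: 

Op 1: add_edge(E, C). Edges now: 1
Op 2: add_edge(A, D). Edges now: 2
Op 3: add_edge(E, B). Edges now: 3
Op 4: add_edge(A, G). Edges now: 4
Op 5: add_edge(A, F). Edges now: 5
Compute levels (Kahn BFS):
  sources (in-degree 0): A, E
  process A: level=0
    A->D: in-degree(D)=0, level(D)=1, enqueue
    A->F: in-degree(F)=0, level(F)=1, enqueue
    A->G: in-degree(G)=0, level(G)=1, enqueue
  process E: level=0
    E->B: in-degree(B)=0, level(B)=1, enqueue
    E->C: in-degree(C)=0, level(C)=1, enqueue
  process D: level=1
  process F: level=1
  process G: level=1
  process B: level=1
  process C: level=1
All levels: A:0, B:1, C:1, D:1, E:0, F:1, G:1

Answer: A:0, B:1, C:1, D:1, E:0, F:1, G:1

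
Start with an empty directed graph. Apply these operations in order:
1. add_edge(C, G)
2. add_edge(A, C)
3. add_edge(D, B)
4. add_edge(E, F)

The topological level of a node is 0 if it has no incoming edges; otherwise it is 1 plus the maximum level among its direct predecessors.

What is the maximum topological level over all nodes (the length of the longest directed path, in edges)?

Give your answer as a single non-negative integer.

Answer: 2

Derivation:
Op 1: add_edge(C, G). Edges now: 1
Op 2: add_edge(A, C). Edges now: 2
Op 3: add_edge(D, B). Edges now: 3
Op 4: add_edge(E, F). Edges now: 4
Compute levels (Kahn BFS):
  sources (in-degree 0): A, D, E
  process A: level=0
    A->C: in-degree(C)=0, level(C)=1, enqueue
  process D: level=0
    D->B: in-degree(B)=0, level(B)=1, enqueue
  process E: level=0
    E->F: in-degree(F)=0, level(F)=1, enqueue
  process C: level=1
    C->G: in-degree(G)=0, level(G)=2, enqueue
  process B: level=1
  process F: level=1
  process G: level=2
All levels: A:0, B:1, C:1, D:0, E:0, F:1, G:2
max level = 2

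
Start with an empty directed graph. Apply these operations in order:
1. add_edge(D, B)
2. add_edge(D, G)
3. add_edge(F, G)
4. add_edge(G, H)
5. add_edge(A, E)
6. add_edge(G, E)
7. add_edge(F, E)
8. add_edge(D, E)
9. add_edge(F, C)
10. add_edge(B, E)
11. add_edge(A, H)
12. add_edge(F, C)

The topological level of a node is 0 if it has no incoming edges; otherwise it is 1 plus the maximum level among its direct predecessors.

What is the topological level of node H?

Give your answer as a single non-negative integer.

Op 1: add_edge(D, B). Edges now: 1
Op 2: add_edge(D, G). Edges now: 2
Op 3: add_edge(F, G). Edges now: 3
Op 4: add_edge(G, H). Edges now: 4
Op 5: add_edge(A, E). Edges now: 5
Op 6: add_edge(G, E). Edges now: 6
Op 7: add_edge(F, E). Edges now: 7
Op 8: add_edge(D, E). Edges now: 8
Op 9: add_edge(F, C). Edges now: 9
Op 10: add_edge(B, E). Edges now: 10
Op 11: add_edge(A, H). Edges now: 11
Op 12: add_edge(F, C) (duplicate, no change). Edges now: 11
Compute levels (Kahn BFS):
  sources (in-degree 0): A, D, F
  process A: level=0
    A->E: in-degree(E)=4, level(E)>=1
    A->H: in-degree(H)=1, level(H)>=1
  process D: level=0
    D->B: in-degree(B)=0, level(B)=1, enqueue
    D->E: in-degree(E)=3, level(E)>=1
    D->G: in-degree(G)=1, level(G)>=1
  process F: level=0
    F->C: in-degree(C)=0, level(C)=1, enqueue
    F->E: in-degree(E)=2, level(E)>=1
    F->G: in-degree(G)=0, level(G)=1, enqueue
  process B: level=1
    B->E: in-degree(E)=1, level(E)>=2
  process C: level=1
  process G: level=1
    G->E: in-degree(E)=0, level(E)=2, enqueue
    G->H: in-degree(H)=0, level(H)=2, enqueue
  process E: level=2
  process H: level=2
All levels: A:0, B:1, C:1, D:0, E:2, F:0, G:1, H:2
level(H) = 2

Answer: 2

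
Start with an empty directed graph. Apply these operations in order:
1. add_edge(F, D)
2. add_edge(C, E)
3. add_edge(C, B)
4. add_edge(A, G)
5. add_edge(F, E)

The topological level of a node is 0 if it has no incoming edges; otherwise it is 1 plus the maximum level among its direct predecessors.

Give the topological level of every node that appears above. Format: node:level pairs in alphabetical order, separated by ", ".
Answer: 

Op 1: add_edge(F, D). Edges now: 1
Op 2: add_edge(C, E). Edges now: 2
Op 3: add_edge(C, B). Edges now: 3
Op 4: add_edge(A, G). Edges now: 4
Op 5: add_edge(F, E). Edges now: 5
Compute levels (Kahn BFS):
  sources (in-degree 0): A, C, F
  process A: level=0
    A->G: in-degree(G)=0, level(G)=1, enqueue
  process C: level=0
    C->B: in-degree(B)=0, level(B)=1, enqueue
    C->E: in-degree(E)=1, level(E)>=1
  process F: level=0
    F->D: in-degree(D)=0, level(D)=1, enqueue
    F->E: in-degree(E)=0, level(E)=1, enqueue
  process G: level=1
  process B: level=1
  process D: level=1
  process E: level=1
All levels: A:0, B:1, C:0, D:1, E:1, F:0, G:1

Answer: A:0, B:1, C:0, D:1, E:1, F:0, G:1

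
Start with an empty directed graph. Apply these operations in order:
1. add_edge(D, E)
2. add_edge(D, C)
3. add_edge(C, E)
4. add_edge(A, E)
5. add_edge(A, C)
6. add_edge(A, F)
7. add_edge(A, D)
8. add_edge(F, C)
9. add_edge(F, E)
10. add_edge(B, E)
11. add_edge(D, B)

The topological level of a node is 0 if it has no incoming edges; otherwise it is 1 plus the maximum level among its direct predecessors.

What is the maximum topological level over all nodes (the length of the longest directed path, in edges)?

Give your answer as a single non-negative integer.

Op 1: add_edge(D, E). Edges now: 1
Op 2: add_edge(D, C). Edges now: 2
Op 3: add_edge(C, E). Edges now: 3
Op 4: add_edge(A, E). Edges now: 4
Op 5: add_edge(A, C). Edges now: 5
Op 6: add_edge(A, F). Edges now: 6
Op 7: add_edge(A, D). Edges now: 7
Op 8: add_edge(F, C). Edges now: 8
Op 9: add_edge(F, E). Edges now: 9
Op 10: add_edge(B, E). Edges now: 10
Op 11: add_edge(D, B). Edges now: 11
Compute levels (Kahn BFS):
  sources (in-degree 0): A
  process A: level=0
    A->C: in-degree(C)=2, level(C)>=1
    A->D: in-degree(D)=0, level(D)=1, enqueue
    A->E: in-degree(E)=4, level(E)>=1
    A->F: in-degree(F)=0, level(F)=1, enqueue
  process D: level=1
    D->B: in-degree(B)=0, level(B)=2, enqueue
    D->C: in-degree(C)=1, level(C)>=2
    D->E: in-degree(E)=3, level(E)>=2
  process F: level=1
    F->C: in-degree(C)=0, level(C)=2, enqueue
    F->E: in-degree(E)=2, level(E)>=2
  process B: level=2
    B->E: in-degree(E)=1, level(E)>=3
  process C: level=2
    C->E: in-degree(E)=0, level(E)=3, enqueue
  process E: level=3
All levels: A:0, B:2, C:2, D:1, E:3, F:1
max level = 3

Answer: 3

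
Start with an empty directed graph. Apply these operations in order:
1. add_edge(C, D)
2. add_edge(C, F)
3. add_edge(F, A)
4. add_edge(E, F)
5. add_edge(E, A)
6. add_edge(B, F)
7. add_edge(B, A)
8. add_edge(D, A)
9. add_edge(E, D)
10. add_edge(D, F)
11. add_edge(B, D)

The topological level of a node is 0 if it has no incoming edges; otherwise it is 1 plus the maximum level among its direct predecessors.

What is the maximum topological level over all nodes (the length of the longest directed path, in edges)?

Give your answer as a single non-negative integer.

Answer: 3

Derivation:
Op 1: add_edge(C, D). Edges now: 1
Op 2: add_edge(C, F). Edges now: 2
Op 3: add_edge(F, A). Edges now: 3
Op 4: add_edge(E, F). Edges now: 4
Op 5: add_edge(E, A). Edges now: 5
Op 6: add_edge(B, F). Edges now: 6
Op 7: add_edge(B, A). Edges now: 7
Op 8: add_edge(D, A). Edges now: 8
Op 9: add_edge(E, D). Edges now: 9
Op 10: add_edge(D, F). Edges now: 10
Op 11: add_edge(B, D). Edges now: 11
Compute levels (Kahn BFS):
  sources (in-degree 0): B, C, E
  process B: level=0
    B->A: in-degree(A)=3, level(A)>=1
    B->D: in-degree(D)=2, level(D)>=1
    B->F: in-degree(F)=3, level(F)>=1
  process C: level=0
    C->D: in-degree(D)=1, level(D)>=1
    C->F: in-degree(F)=2, level(F)>=1
  process E: level=0
    E->A: in-degree(A)=2, level(A)>=1
    E->D: in-degree(D)=0, level(D)=1, enqueue
    E->F: in-degree(F)=1, level(F)>=1
  process D: level=1
    D->A: in-degree(A)=1, level(A)>=2
    D->F: in-degree(F)=0, level(F)=2, enqueue
  process F: level=2
    F->A: in-degree(A)=0, level(A)=3, enqueue
  process A: level=3
All levels: A:3, B:0, C:0, D:1, E:0, F:2
max level = 3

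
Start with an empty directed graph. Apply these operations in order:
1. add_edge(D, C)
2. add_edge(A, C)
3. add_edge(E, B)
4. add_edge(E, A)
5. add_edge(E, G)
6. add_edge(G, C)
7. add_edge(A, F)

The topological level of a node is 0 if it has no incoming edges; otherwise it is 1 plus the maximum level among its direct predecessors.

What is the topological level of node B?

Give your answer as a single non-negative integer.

Op 1: add_edge(D, C). Edges now: 1
Op 2: add_edge(A, C). Edges now: 2
Op 3: add_edge(E, B). Edges now: 3
Op 4: add_edge(E, A). Edges now: 4
Op 5: add_edge(E, G). Edges now: 5
Op 6: add_edge(G, C). Edges now: 6
Op 7: add_edge(A, F). Edges now: 7
Compute levels (Kahn BFS):
  sources (in-degree 0): D, E
  process D: level=0
    D->C: in-degree(C)=2, level(C)>=1
  process E: level=0
    E->A: in-degree(A)=0, level(A)=1, enqueue
    E->B: in-degree(B)=0, level(B)=1, enqueue
    E->G: in-degree(G)=0, level(G)=1, enqueue
  process A: level=1
    A->C: in-degree(C)=1, level(C)>=2
    A->F: in-degree(F)=0, level(F)=2, enqueue
  process B: level=1
  process G: level=1
    G->C: in-degree(C)=0, level(C)=2, enqueue
  process F: level=2
  process C: level=2
All levels: A:1, B:1, C:2, D:0, E:0, F:2, G:1
level(B) = 1

Answer: 1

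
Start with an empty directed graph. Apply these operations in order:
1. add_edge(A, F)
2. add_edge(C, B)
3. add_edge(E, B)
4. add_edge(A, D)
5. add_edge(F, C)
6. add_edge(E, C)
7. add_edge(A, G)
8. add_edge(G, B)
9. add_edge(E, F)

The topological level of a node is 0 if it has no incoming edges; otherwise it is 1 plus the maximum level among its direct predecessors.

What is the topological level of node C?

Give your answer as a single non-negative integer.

Answer: 2

Derivation:
Op 1: add_edge(A, F). Edges now: 1
Op 2: add_edge(C, B). Edges now: 2
Op 3: add_edge(E, B). Edges now: 3
Op 4: add_edge(A, D). Edges now: 4
Op 5: add_edge(F, C). Edges now: 5
Op 6: add_edge(E, C). Edges now: 6
Op 7: add_edge(A, G). Edges now: 7
Op 8: add_edge(G, B). Edges now: 8
Op 9: add_edge(E, F). Edges now: 9
Compute levels (Kahn BFS):
  sources (in-degree 0): A, E
  process A: level=0
    A->D: in-degree(D)=0, level(D)=1, enqueue
    A->F: in-degree(F)=1, level(F)>=1
    A->G: in-degree(G)=0, level(G)=1, enqueue
  process E: level=0
    E->B: in-degree(B)=2, level(B)>=1
    E->C: in-degree(C)=1, level(C)>=1
    E->F: in-degree(F)=0, level(F)=1, enqueue
  process D: level=1
  process G: level=1
    G->B: in-degree(B)=1, level(B)>=2
  process F: level=1
    F->C: in-degree(C)=0, level(C)=2, enqueue
  process C: level=2
    C->B: in-degree(B)=0, level(B)=3, enqueue
  process B: level=3
All levels: A:0, B:3, C:2, D:1, E:0, F:1, G:1
level(C) = 2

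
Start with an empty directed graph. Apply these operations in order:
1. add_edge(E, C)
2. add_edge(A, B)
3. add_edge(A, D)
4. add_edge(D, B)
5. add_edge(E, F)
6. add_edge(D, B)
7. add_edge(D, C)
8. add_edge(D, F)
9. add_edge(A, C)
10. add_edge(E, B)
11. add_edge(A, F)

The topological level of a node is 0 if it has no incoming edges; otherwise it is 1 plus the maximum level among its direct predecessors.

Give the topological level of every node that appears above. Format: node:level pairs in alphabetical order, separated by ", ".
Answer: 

Answer: A:0, B:2, C:2, D:1, E:0, F:2

Derivation:
Op 1: add_edge(E, C). Edges now: 1
Op 2: add_edge(A, B). Edges now: 2
Op 3: add_edge(A, D). Edges now: 3
Op 4: add_edge(D, B). Edges now: 4
Op 5: add_edge(E, F). Edges now: 5
Op 6: add_edge(D, B) (duplicate, no change). Edges now: 5
Op 7: add_edge(D, C). Edges now: 6
Op 8: add_edge(D, F). Edges now: 7
Op 9: add_edge(A, C). Edges now: 8
Op 10: add_edge(E, B). Edges now: 9
Op 11: add_edge(A, F). Edges now: 10
Compute levels (Kahn BFS):
  sources (in-degree 0): A, E
  process A: level=0
    A->B: in-degree(B)=2, level(B)>=1
    A->C: in-degree(C)=2, level(C)>=1
    A->D: in-degree(D)=0, level(D)=1, enqueue
    A->F: in-degree(F)=2, level(F)>=1
  process E: level=0
    E->B: in-degree(B)=1, level(B)>=1
    E->C: in-degree(C)=1, level(C)>=1
    E->F: in-degree(F)=1, level(F)>=1
  process D: level=1
    D->B: in-degree(B)=0, level(B)=2, enqueue
    D->C: in-degree(C)=0, level(C)=2, enqueue
    D->F: in-degree(F)=0, level(F)=2, enqueue
  process B: level=2
  process C: level=2
  process F: level=2
All levels: A:0, B:2, C:2, D:1, E:0, F:2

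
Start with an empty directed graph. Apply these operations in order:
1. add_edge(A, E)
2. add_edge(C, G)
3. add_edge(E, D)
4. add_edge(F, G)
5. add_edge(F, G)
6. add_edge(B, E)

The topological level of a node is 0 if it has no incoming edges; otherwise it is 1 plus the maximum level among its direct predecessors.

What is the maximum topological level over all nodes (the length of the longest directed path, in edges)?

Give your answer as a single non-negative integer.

Op 1: add_edge(A, E). Edges now: 1
Op 2: add_edge(C, G). Edges now: 2
Op 3: add_edge(E, D). Edges now: 3
Op 4: add_edge(F, G). Edges now: 4
Op 5: add_edge(F, G) (duplicate, no change). Edges now: 4
Op 6: add_edge(B, E). Edges now: 5
Compute levels (Kahn BFS):
  sources (in-degree 0): A, B, C, F
  process A: level=0
    A->E: in-degree(E)=1, level(E)>=1
  process B: level=0
    B->E: in-degree(E)=0, level(E)=1, enqueue
  process C: level=0
    C->G: in-degree(G)=1, level(G)>=1
  process F: level=0
    F->G: in-degree(G)=0, level(G)=1, enqueue
  process E: level=1
    E->D: in-degree(D)=0, level(D)=2, enqueue
  process G: level=1
  process D: level=2
All levels: A:0, B:0, C:0, D:2, E:1, F:0, G:1
max level = 2

Answer: 2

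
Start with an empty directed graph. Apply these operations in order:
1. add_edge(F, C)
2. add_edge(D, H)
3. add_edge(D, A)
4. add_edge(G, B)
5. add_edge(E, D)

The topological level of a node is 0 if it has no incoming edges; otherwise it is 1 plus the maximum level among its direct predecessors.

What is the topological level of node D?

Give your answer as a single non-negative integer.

Answer: 1

Derivation:
Op 1: add_edge(F, C). Edges now: 1
Op 2: add_edge(D, H). Edges now: 2
Op 3: add_edge(D, A). Edges now: 3
Op 4: add_edge(G, B). Edges now: 4
Op 5: add_edge(E, D). Edges now: 5
Compute levels (Kahn BFS):
  sources (in-degree 0): E, F, G
  process E: level=0
    E->D: in-degree(D)=0, level(D)=1, enqueue
  process F: level=0
    F->C: in-degree(C)=0, level(C)=1, enqueue
  process G: level=0
    G->B: in-degree(B)=0, level(B)=1, enqueue
  process D: level=1
    D->A: in-degree(A)=0, level(A)=2, enqueue
    D->H: in-degree(H)=0, level(H)=2, enqueue
  process C: level=1
  process B: level=1
  process A: level=2
  process H: level=2
All levels: A:2, B:1, C:1, D:1, E:0, F:0, G:0, H:2
level(D) = 1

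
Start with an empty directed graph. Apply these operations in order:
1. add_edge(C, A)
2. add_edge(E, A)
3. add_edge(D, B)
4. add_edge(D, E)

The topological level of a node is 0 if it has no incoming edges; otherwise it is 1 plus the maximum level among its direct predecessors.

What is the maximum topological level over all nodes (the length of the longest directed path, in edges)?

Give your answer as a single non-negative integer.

Op 1: add_edge(C, A). Edges now: 1
Op 2: add_edge(E, A). Edges now: 2
Op 3: add_edge(D, B). Edges now: 3
Op 4: add_edge(D, E). Edges now: 4
Compute levels (Kahn BFS):
  sources (in-degree 0): C, D
  process C: level=0
    C->A: in-degree(A)=1, level(A)>=1
  process D: level=0
    D->B: in-degree(B)=0, level(B)=1, enqueue
    D->E: in-degree(E)=0, level(E)=1, enqueue
  process B: level=1
  process E: level=1
    E->A: in-degree(A)=0, level(A)=2, enqueue
  process A: level=2
All levels: A:2, B:1, C:0, D:0, E:1
max level = 2

Answer: 2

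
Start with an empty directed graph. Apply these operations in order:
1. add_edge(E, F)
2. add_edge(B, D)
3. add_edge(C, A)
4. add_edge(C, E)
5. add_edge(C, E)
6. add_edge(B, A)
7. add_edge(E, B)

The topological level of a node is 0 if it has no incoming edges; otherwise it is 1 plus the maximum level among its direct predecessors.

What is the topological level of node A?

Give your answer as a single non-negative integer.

Op 1: add_edge(E, F). Edges now: 1
Op 2: add_edge(B, D). Edges now: 2
Op 3: add_edge(C, A). Edges now: 3
Op 4: add_edge(C, E). Edges now: 4
Op 5: add_edge(C, E) (duplicate, no change). Edges now: 4
Op 6: add_edge(B, A). Edges now: 5
Op 7: add_edge(E, B). Edges now: 6
Compute levels (Kahn BFS):
  sources (in-degree 0): C
  process C: level=0
    C->A: in-degree(A)=1, level(A)>=1
    C->E: in-degree(E)=0, level(E)=1, enqueue
  process E: level=1
    E->B: in-degree(B)=0, level(B)=2, enqueue
    E->F: in-degree(F)=0, level(F)=2, enqueue
  process B: level=2
    B->A: in-degree(A)=0, level(A)=3, enqueue
    B->D: in-degree(D)=0, level(D)=3, enqueue
  process F: level=2
  process A: level=3
  process D: level=3
All levels: A:3, B:2, C:0, D:3, E:1, F:2
level(A) = 3

Answer: 3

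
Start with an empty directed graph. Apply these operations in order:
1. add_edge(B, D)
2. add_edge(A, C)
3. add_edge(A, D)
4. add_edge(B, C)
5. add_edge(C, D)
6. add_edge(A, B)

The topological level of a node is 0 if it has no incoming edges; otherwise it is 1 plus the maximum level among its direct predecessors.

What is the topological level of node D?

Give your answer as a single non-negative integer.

Answer: 3

Derivation:
Op 1: add_edge(B, D). Edges now: 1
Op 2: add_edge(A, C). Edges now: 2
Op 3: add_edge(A, D). Edges now: 3
Op 4: add_edge(B, C). Edges now: 4
Op 5: add_edge(C, D). Edges now: 5
Op 6: add_edge(A, B). Edges now: 6
Compute levels (Kahn BFS):
  sources (in-degree 0): A
  process A: level=0
    A->B: in-degree(B)=0, level(B)=1, enqueue
    A->C: in-degree(C)=1, level(C)>=1
    A->D: in-degree(D)=2, level(D)>=1
  process B: level=1
    B->C: in-degree(C)=0, level(C)=2, enqueue
    B->D: in-degree(D)=1, level(D)>=2
  process C: level=2
    C->D: in-degree(D)=0, level(D)=3, enqueue
  process D: level=3
All levels: A:0, B:1, C:2, D:3
level(D) = 3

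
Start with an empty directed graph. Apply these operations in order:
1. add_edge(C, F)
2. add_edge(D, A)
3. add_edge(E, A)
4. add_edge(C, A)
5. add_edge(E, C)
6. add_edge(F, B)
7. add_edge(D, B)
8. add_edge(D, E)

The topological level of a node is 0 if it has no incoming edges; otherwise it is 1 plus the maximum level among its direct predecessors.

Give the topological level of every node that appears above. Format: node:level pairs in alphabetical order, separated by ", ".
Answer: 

Op 1: add_edge(C, F). Edges now: 1
Op 2: add_edge(D, A). Edges now: 2
Op 3: add_edge(E, A). Edges now: 3
Op 4: add_edge(C, A). Edges now: 4
Op 5: add_edge(E, C). Edges now: 5
Op 6: add_edge(F, B). Edges now: 6
Op 7: add_edge(D, B). Edges now: 7
Op 8: add_edge(D, E). Edges now: 8
Compute levels (Kahn BFS):
  sources (in-degree 0): D
  process D: level=0
    D->A: in-degree(A)=2, level(A)>=1
    D->B: in-degree(B)=1, level(B)>=1
    D->E: in-degree(E)=0, level(E)=1, enqueue
  process E: level=1
    E->A: in-degree(A)=1, level(A)>=2
    E->C: in-degree(C)=0, level(C)=2, enqueue
  process C: level=2
    C->A: in-degree(A)=0, level(A)=3, enqueue
    C->F: in-degree(F)=0, level(F)=3, enqueue
  process A: level=3
  process F: level=3
    F->B: in-degree(B)=0, level(B)=4, enqueue
  process B: level=4
All levels: A:3, B:4, C:2, D:0, E:1, F:3

Answer: A:3, B:4, C:2, D:0, E:1, F:3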